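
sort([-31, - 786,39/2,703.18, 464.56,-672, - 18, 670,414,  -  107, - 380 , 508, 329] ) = [-786, - 672,-380, - 107, - 31, - 18, 39/2,  329, 414, 464.56, 508, 670, 703.18]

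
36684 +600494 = 637178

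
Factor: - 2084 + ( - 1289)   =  -3373^1 = -  3373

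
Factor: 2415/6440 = 2^(-3)*3^1 = 3/8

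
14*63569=889966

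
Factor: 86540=2^2*5^1*4327^1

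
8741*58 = 506978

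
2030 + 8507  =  10537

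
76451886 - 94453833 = -18001947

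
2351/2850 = 2351/2850 = 0.82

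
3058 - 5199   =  -2141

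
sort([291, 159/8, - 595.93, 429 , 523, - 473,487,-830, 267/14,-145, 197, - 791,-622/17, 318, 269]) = [-830,-791, - 595.93,-473,-145,-622/17,267/14, 159/8, 197,269,291,318, 429, 487, 523 ]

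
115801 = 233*497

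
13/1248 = 1/96 = 0.01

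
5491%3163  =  2328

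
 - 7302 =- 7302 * 1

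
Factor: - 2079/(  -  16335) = 7/55= 5^( -1)*7^1*11^( - 1)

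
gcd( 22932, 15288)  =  7644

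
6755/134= 6755/134 =50.41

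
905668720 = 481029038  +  424639682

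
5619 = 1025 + 4594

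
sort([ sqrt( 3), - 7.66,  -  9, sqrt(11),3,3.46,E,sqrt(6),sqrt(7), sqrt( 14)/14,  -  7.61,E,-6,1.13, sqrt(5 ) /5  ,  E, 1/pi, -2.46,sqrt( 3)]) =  [ - 9 ,-7.66,-7.61,- 6, - 2.46,sqrt(14 ) /14,1/pi,sqrt( 5)/5, 1.13,sqrt( 3),  sqrt( 3),sqrt( 6),sqrt( 7) , E,E,E, 3 , sqrt( 11),3.46]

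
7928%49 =39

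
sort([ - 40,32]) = [- 40, 32]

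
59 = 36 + 23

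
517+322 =839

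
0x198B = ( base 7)25031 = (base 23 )C87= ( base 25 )abe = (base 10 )6539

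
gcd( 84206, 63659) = 1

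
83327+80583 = 163910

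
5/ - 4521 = -5/4521 = - 0.00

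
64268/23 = 64268/23=2794.26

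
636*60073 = 38206428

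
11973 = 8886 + 3087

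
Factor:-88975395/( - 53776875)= 5931693/3585125 = 3^2*5^ ( - 3)*23^(-1)*29^( - 1 )*43^( - 1 )*659077^1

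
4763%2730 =2033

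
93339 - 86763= 6576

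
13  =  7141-7128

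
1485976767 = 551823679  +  934153088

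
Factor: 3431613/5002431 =1143871/1667477 = 7^( - 1 )*23^( - 1) * 457^1*2503^1*10357^(-1 ) 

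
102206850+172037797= 274244647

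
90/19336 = 45/9668 = 0.00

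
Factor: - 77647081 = - 83^1*935507^1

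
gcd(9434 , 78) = 2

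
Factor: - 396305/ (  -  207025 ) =5^( - 1 )*7^ ( - 1 )*  67^1 = 67/35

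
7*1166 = 8162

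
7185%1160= 225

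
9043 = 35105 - 26062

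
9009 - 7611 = 1398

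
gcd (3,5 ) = 1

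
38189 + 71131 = 109320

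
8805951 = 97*90783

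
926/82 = 11 + 12/41 = 11.29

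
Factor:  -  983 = -983^1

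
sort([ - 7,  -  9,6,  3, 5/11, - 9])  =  [  -  9,-9, - 7,5/11,3,  6 ] 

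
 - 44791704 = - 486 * 92164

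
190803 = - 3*( - 63601)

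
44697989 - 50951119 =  - 6253130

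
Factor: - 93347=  - 17^3*19^1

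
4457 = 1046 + 3411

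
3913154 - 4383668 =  - 470514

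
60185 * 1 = 60185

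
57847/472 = 122+263/472 = 122.56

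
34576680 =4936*7005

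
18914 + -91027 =-72113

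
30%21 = 9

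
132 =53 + 79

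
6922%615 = 157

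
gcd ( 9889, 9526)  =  11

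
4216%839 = 21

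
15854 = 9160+6694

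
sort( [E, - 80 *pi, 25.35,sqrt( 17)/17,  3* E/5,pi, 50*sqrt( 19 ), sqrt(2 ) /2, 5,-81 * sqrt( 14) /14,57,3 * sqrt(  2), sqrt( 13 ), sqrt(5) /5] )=[ - 80*pi, - 81*sqrt(14) /14, sqrt(17 ) /17 , sqrt(5 )/5, sqrt(2) /2, 3*E/5, E,pi,sqrt (13),3*sqrt(2),5 , 25.35, 57,50*sqrt(19 )]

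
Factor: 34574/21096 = 59/36 =2^( - 2)*3^( - 2) * 59^1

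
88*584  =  51392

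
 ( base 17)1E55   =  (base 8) 21531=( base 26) DA1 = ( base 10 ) 9049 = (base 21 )KAJ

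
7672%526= 308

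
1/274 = 1/274 = 0.00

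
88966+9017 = 97983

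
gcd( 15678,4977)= 9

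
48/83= 48/83= 0.58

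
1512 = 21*72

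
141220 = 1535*92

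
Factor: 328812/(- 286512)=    - 2^(-2 )* 11^1*53^1 * 127^( - 1) = - 583/508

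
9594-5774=3820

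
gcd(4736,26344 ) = 296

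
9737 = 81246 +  - 71509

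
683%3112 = 683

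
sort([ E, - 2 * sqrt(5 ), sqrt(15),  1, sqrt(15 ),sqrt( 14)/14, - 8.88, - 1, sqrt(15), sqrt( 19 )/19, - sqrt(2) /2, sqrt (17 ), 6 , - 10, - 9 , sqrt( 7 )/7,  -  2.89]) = [ - 10, - 9, - 8.88, - 2*sqrt(5 ), - 2.89, - 1, - sqrt( 2 )/2 , sqrt (19)/19,sqrt ( 14)/14,sqrt( 7 )/7 , 1, E, sqrt( 15),sqrt(15) , sqrt(15 ), sqrt( 17), 6 ] 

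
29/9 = 3  +  2/9= 3.22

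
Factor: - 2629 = - 11^1*239^1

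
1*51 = 51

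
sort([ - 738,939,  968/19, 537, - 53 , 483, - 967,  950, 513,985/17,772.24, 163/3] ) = [ - 967, - 738, - 53, 968/19, 163/3,985/17,483,513,537,772.24,939, 950] 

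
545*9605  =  5234725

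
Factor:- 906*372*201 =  -67743432=- 2^3*3^3*31^1*67^1*151^1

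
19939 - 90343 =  - 70404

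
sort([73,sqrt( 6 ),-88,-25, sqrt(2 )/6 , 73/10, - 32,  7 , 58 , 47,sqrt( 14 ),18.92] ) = [-88, - 32, - 25 , sqrt(2)/6,sqrt( 6),sqrt(14) , 7 , 73/10, 18.92, 47, 58, 73] 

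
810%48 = 42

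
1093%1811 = 1093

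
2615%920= 775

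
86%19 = 10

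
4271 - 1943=2328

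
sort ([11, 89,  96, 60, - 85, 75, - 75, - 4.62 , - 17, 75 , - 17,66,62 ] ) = [ - 85,-75,  -  17, - 17, - 4.62, 11, 60, 62, 66,75,75, 89, 96] 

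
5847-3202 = 2645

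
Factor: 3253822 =2^1*11^1*13^1 *31^1*367^1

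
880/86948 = 220/21737 = 0.01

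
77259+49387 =126646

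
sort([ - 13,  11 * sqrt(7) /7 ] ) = [ - 13 , 11 * sqrt ( 7)/7] 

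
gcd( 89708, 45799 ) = 1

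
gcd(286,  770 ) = 22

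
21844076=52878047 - 31033971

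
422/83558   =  211/41779=0.01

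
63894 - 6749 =57145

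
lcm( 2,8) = 8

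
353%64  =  33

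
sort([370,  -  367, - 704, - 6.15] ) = [ - 704, - 367, - 6.15,370]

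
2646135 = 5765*459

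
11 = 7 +4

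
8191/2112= 8191/2112 = 3.88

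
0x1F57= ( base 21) i41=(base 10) 8023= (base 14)2cd1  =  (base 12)4787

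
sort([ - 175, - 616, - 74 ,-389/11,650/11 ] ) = [ - 616,-175,-74, - 389/11,650/11 ]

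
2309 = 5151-2842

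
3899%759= 104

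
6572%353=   218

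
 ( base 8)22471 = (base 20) 13g9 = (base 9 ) 14057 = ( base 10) 9529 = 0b10010100111001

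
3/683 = 3/683 = 0.00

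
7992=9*888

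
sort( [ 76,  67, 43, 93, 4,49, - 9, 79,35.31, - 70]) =[ - 70, -9, 4,35.31 , 43,49,67 , 76, 79,  93]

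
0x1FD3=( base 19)13af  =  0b1111111010011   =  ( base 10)8147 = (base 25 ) D0M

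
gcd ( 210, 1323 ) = 21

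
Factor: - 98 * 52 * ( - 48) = 2^7* 3^1*7^2 * 13^1 = 244608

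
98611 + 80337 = 178948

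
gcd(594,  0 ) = 594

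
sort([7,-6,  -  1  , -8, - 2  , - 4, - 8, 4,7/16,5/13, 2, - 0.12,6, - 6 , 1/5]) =[-8,-8,-6, - 6, - 4, -2,-1,-0.12, 1/5, 5/13, 7/16 , 2,4, 6,7]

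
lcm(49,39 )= 1911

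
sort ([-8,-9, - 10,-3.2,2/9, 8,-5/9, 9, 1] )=[-10,-9, - 8, - 3.2,-5/9,2/9,  1, 8 , 9 ]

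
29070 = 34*855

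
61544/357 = 172  +  20/51= 172.39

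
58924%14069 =2648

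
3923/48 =3923/48 = 81.73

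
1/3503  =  1/3503 = 0.00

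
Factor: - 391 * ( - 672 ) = 262752 = 2^5*3^1*7^1 * 17^1*23^1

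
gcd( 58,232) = 58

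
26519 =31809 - 5290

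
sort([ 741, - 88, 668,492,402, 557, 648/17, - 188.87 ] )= [ - 188.87, - 88,648/17 , 402, 492, 557, 668,741 ]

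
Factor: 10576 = 2^4* 661^1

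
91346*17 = 1552882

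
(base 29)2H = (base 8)113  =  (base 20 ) 3f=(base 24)33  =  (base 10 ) 75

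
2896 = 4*724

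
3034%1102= 830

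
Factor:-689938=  - 2^1*344969^1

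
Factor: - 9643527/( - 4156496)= 2^( - 4)*3^2*397^1*2699^1*259781^( - 1)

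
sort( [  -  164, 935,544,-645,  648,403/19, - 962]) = [ - 962, - 645,-164, 403/19,544,648,935]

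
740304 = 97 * 7632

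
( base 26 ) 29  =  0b111101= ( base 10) 61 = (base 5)221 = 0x3D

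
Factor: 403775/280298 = 775/538= 2^( - 1)*5^2*31^1*269^(-1)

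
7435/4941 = 7435/4941  =  1.50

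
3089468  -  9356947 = -6267479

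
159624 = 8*19953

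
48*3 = 144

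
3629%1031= 536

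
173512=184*943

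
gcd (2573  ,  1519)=31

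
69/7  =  9+6/7 = 9.86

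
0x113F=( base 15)1495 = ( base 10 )4415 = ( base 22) 92f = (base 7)15605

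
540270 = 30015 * 18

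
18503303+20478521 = 38981824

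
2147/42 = 2147/42 = 51.12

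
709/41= 709/41=17.29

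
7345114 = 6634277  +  710837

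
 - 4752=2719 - 7471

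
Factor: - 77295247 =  - 73^1*1058839^1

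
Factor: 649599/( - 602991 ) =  - 3^( -2)*23^(-1)*223^1 = - 223/207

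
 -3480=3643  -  7123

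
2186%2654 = 2186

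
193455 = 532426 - 338971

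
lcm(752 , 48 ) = 2256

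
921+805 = 1726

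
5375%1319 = 99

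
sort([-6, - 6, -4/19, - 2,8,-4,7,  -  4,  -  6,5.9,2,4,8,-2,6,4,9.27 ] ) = [-6,-6,  -  6, - 4, - 4, - 2,-2, - 4/19,2, 4, 4,5.9,6,  7, 8, 8,9.27]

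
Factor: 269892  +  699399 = 969291  =  3^2*107699^1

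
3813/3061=3813/3061 = 1.25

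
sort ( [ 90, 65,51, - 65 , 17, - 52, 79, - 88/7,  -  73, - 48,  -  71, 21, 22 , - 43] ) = [  -  73, - 71, - 65, - 52  , - 48, - 43,- 88/7, 17,21, 22,51 , 65, 79,90]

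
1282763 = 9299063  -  8016300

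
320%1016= 320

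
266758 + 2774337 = 3041095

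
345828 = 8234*42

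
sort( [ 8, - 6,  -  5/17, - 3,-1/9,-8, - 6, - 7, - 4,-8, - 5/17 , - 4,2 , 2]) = [-8,-8,-7,-6,-6,-4, - 4, -3 , -5/17, - 5/17, - 1/9,  2, 2 , 8 ] 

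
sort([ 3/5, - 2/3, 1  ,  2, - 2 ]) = [ - 2, - 2/3, 3/5, 1, 2]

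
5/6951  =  5/6951  =  0.00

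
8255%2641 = 332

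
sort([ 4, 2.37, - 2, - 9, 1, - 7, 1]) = [ - 9, - 7,-2,  1, 1,2.37, 4 ]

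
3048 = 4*762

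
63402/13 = 63402/13 = 4877.08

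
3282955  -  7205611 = -3922656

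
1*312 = 312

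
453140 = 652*695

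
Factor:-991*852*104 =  - 87810528=   - 2^5 * 3^1*13^1*71^1 * 991^1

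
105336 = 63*1672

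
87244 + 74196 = 161440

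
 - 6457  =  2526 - 8983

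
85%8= 5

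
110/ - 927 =-110/927 = - 0.12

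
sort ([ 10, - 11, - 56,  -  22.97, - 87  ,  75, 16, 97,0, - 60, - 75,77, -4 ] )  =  [-87, -75,  -  60, - 56 , - 22.97, - 11,-4,0,10,16,75,77,97]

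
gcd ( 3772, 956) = 4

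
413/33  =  413/33= 12.52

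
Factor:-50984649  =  -3^2*17^1*333233^1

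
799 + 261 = 1060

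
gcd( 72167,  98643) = 1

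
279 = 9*31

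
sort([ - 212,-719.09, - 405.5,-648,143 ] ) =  [ - 719.09, - 648,  -  405.5, - 212,143] 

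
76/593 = 76/593 = 0.13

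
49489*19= 940291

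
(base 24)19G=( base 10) 808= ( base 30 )qs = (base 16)328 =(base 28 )10O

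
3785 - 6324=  - 2539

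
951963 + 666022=1617985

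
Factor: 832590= 2^1*3^2 * 5^1*11^1 * 29^2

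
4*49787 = 199148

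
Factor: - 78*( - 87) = 6786= 2^1 *3^2*13^1*29^1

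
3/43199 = 3/43199 =0.00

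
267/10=267/10  =  26.70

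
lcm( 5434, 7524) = 97812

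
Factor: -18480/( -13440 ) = 11/8 = 2^ ( - 3)*11^1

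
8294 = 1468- - 6826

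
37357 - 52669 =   -  15312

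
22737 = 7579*3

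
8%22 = 8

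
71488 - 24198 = 47290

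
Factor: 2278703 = 7^1*367^1 * 887^1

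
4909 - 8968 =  - 4059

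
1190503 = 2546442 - 1355939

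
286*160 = 45760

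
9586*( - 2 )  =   - 19172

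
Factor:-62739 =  - 3^2*6971^1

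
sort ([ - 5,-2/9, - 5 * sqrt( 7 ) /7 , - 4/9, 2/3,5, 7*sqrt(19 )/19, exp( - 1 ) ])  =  [ - 5,  -  5*sqrt(7 ) /7 , - 4/9,-2/9, exp( - 1 ) , 2/3,7*sqrt( 19 ) /19, 5] 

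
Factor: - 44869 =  - 11^1 * 4079^1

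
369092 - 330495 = 38597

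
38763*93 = 3604959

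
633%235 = 163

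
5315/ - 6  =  -886 + 1/6 = - 885.83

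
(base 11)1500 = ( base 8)3620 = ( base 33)1pm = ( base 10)1936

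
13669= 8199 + 5470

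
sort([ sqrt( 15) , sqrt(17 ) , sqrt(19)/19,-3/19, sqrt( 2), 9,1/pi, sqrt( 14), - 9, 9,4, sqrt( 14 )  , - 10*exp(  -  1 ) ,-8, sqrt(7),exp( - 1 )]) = [ - 9, - 8, - 10*exp( - 1), - 3/19,sqrt( 19 )/19, 1/pi, exp( - 1) , sqrt ( 2 ),  sqrt (7),  sqrt(14 ), sqrt( 14), sqrt(15), 4, sqrt(  17 ), 9 , 9]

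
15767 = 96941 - 81174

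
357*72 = 25704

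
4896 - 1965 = 2931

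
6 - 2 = 4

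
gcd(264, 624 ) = 24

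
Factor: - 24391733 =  - 1721^1*14173^1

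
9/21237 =3/7079 = 0.00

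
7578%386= 244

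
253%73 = 34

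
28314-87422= - 59108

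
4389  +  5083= 9472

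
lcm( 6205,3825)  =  279225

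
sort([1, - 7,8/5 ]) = [ - 7,1, 8/5 ] 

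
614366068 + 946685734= 1561051802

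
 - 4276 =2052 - 6328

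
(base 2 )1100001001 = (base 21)1g0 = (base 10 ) 777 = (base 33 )NI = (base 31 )p2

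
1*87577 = 87577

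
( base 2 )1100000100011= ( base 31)6DA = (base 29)7a2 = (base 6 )44335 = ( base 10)6179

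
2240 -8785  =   - 6545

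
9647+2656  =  12303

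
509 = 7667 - 7158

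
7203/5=1440+3/5  =  1440.60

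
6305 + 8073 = 14378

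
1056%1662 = 1056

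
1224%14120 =1224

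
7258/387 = 18+292/387 = 18.75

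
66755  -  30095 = 36660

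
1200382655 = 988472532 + 211910123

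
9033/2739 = 3011/913 = 3.30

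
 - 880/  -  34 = 25 + 15/17  =  25.88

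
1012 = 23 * 44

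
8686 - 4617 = 4069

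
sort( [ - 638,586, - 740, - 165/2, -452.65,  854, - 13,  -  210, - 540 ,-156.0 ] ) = [ - 740, - 638, - 540 , - 452.65, - 210 , - 156.0, - 165/2,- 13,586 , 854 ]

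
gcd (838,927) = 1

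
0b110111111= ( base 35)CR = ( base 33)DI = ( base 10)447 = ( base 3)121120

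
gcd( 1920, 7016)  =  8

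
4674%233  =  14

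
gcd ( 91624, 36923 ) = 1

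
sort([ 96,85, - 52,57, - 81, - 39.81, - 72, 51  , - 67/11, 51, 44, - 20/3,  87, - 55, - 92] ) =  [ - 92 , - 81, - 72, - 55,-52, -39.81, - 20/3,-67/11,44, 51,  51,57, 85, 87 , 96]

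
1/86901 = 1/86901 = 0.00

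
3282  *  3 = 9846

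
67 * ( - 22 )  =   - 1474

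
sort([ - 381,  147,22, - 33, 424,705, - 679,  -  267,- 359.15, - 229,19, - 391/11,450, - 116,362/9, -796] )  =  [-796,  -  679,-381, - 359.15,-267, - 229, - 116, - 391/11 , - 33, 19, 22, 362/9,  147, 424,450,  705 ] 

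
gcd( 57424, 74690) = 194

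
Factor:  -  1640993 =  - 17^1*83^1*1163^1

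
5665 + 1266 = 6931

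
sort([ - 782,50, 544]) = [ - 782 , 50, 544]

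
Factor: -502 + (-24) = - 2^1 *263^1 = -  526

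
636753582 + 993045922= 1629799504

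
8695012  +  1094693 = 9789705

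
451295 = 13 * 34715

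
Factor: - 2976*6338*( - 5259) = 2^6*3^2*31^1 * 1753^1*3169^1  =  99194668992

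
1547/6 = 1547/6 = 257.83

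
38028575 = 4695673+33332902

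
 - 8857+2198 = - 6659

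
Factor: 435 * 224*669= 65187360 = 2^5*3^2 * 5^1*7^1*29^1*223^1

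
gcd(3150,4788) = 126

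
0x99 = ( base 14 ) AD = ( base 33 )4l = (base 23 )6F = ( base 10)153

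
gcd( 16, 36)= 4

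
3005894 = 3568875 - 562981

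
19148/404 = 4787/101 =47.40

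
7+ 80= 87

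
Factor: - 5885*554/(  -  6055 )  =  2^1 *7^(-1)*11^1*107^1*173^(-1)*277^1 =652058/1211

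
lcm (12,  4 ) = 12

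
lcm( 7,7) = 7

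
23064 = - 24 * ( - 961 ) 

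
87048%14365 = 858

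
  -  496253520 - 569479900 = -1065733420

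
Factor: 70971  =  3^1*41^1*577^1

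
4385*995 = 4363075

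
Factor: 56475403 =56475403^1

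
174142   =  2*87071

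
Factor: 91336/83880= 49/45 = 3^(-2 )*5^(-1)*7^2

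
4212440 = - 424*(- 9935)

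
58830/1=58830 = 58830.00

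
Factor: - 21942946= - 2^1 * 2099^1* 5227^1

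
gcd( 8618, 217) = 31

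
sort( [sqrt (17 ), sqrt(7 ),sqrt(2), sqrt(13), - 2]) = [- 2,sqrt ( 2), sqrt(7), sqrt( 13),sqrt ( 17) ] 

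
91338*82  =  7489716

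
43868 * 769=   33734492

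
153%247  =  153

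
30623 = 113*271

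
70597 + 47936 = 118533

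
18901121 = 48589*389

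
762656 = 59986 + 702670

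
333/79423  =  333/79423 = 0.00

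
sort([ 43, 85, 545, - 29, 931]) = [ - 29 , 43, 85,  545, 931 ]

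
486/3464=243/1732 = 0.14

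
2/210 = 1/105 = 0.01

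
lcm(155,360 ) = 11160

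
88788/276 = 321 + 16/23 = 321.70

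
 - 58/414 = -1+ 178/207  =  - 0.14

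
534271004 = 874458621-340187617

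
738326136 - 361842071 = 376484065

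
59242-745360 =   -  686118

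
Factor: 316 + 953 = 3^3 * 47^1 =1269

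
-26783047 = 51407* (-521)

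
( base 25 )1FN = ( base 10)1023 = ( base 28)18F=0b1111111111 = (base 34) u3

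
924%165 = 99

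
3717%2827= 890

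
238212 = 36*6617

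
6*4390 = 26340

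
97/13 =7  +  6/13 = 7.46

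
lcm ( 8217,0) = 0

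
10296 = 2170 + 8126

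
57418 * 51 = 2928318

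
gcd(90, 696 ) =6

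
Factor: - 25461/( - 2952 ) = 69/8 = 2^( - 3 )*3^1 *23^1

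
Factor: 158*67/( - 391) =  - 10586/391 = - 2^1 * 17^( - 1) * 23^( - 1 )*67^1*79^1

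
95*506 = 48070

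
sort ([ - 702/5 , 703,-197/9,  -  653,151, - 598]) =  [ - 653,-598, - 702/5 , - 197/9,151, 703] 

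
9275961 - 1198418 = 8077543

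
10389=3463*3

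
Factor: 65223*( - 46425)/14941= - 3027977775/14941= - 3^3*5^2*67^( - 1)*223^( - 1)*619^1*7247^1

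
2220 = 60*37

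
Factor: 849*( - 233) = -3^1 * 233^1 * 283^1 = - 197817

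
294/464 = 147/232 = 0.63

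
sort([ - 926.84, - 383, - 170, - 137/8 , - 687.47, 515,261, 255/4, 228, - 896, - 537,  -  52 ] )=[ - 926.84, - 896, - 687.47, - 537, - 383,-170, - 52, - 137/8,255/4,  228,261, 515]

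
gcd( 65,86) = 1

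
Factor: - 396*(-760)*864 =260029440= 2^10*3^5*5^1*11^1*19^1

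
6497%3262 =3235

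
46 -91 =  - 45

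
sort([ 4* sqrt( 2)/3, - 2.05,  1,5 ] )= [ - 2.05, 1,  4*sqrt( 2) /3 , 5]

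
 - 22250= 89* ( - 250)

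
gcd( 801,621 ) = 9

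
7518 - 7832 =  - 314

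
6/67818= 1/11303 = 0.00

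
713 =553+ 160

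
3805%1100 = 505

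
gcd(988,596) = 4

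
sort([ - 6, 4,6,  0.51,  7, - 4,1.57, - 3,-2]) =[-6, - 4, - 3, - 2, 0.51, 1.57 , 4, 6, 7] 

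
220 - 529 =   -  309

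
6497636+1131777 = 7629413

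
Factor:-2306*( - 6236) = 2^3*1153^1*1559^1=14380216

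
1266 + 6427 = 7693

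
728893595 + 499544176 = 1228437771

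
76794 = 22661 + 54133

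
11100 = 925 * 12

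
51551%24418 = 2715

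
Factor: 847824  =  2^4*3^1* 17^1*1039^1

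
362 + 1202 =1564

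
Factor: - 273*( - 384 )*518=54302976 = 2^8*3^2 * 7^2*13^1*37^1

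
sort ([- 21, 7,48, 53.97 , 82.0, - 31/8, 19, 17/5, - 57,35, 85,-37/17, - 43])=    [ - 57, - 43, - 21, -31/8, - 37/17,  17/5,7, 19, 35, 48,  53.97,82.0, 85 ]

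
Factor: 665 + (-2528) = -1863 = - 3^4*23^1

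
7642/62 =3821/31 = 123.26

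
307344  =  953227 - 645883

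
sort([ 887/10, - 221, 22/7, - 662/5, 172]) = [ - 221, - 662/5, 22/7,887/10, 172] 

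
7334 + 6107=13441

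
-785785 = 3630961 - 4416746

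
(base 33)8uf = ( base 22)k1f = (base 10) 9717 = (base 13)4566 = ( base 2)10010111110101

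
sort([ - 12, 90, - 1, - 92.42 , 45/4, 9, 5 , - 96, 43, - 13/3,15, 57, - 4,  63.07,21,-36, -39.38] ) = [-96, - 92.42, - 39.38, - 36, - 12, - 13/3, - 4, - 1,5, 9, 45/4,15, 21, 43, 57, 63.07, 90 ]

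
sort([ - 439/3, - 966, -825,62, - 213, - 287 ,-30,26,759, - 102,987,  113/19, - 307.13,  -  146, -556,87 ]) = [  -  966, - 825,-556,-307.13, - 287, - 213,-439/3 ,-146,- 102, - 30,113/19,26,  62, 87, 759,987]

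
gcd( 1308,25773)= 3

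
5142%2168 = 806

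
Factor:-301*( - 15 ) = 3^1*5^1*7^1*43^1 = 4515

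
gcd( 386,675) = 1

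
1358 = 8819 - 7461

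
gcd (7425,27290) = 5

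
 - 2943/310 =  - 10 + 157/310=-9.49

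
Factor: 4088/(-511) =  - 2^3=- 8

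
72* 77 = 5544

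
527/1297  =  527/1297 = 0.41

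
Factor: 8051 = 83^1*97^1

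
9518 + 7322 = 16840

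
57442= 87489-30047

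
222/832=111/416 =0.27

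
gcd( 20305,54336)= 1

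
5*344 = 1720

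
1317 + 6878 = 8195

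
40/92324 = 10/23081=0.00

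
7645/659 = 11 + 396/659 =11.60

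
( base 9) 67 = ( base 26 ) 29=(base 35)1Q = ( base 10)61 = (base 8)75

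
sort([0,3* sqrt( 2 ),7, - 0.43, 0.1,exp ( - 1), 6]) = [ - 0.43,  0,0.1, exp( - 1),3 * sqrt(2 ),6,7 ] 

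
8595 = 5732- - 2863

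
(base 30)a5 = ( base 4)10301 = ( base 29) af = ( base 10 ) 305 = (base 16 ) 131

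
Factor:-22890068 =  - 2^2 * 5722517^1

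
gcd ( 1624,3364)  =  116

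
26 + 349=375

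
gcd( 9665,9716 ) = 1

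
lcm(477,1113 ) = 3339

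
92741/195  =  475 + 116/195 = 475.59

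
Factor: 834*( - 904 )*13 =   -  9801168 = -  2^4*3^1 * 13^1 * 113^1*139^1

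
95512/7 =13644 + 4/7 = 13644.57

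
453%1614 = 453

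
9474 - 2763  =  6711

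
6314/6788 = 3157/3394 = 0.93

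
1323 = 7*189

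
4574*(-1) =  - 4574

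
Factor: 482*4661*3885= 2^1*3^1*5^1*7^1*37^1*59^1*79^1*241^1 = 8728048770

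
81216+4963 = 86179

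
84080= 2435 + 81645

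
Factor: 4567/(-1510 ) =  - 2^( - 1 ) *5^( - 1)*151^( - 1)*4567^1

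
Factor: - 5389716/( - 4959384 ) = 449143/413282 = 2^( - 1)*37^1*61^1 * 199^1*206641^( - 1 ) 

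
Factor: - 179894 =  - 2^1*11^1*13^1 * 17^1*37^1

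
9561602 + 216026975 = 225588577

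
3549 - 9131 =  - 5582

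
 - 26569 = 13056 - 39625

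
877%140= 37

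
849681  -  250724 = 598957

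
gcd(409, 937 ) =1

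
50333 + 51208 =101541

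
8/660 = 2/165 =0.01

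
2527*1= 2527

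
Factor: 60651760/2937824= 2^( - 1)*5^1*13^1*29^1*2011^1*91807^ ( - 1 )= 3790735/183614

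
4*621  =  2484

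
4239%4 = 3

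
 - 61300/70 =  - 6130/7 = - 875.71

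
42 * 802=33684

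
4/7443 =4/7443 = 0.00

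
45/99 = 5/11 = 0.45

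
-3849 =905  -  4754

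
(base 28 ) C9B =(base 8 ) 22707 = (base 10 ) 9671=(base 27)d75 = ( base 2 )10010111000111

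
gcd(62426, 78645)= 49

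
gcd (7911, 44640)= 9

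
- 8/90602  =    -  1 + 45297/45301  =  - 0.00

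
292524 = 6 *48754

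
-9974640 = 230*( - 43368) 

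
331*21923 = 7256513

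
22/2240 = 11/1120 = 0.01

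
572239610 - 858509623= - 286270013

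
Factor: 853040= 2^4 * 5^1*10663^1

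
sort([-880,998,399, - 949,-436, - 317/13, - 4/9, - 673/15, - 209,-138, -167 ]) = [ - 949, -880, - 436 , - 209, - 167, - 138, - 673/15, - 317/13, - 4/9,399, 998 ]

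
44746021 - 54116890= - 9370869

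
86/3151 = 86/3151=0.03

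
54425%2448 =569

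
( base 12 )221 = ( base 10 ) 313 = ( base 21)EJ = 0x139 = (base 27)bg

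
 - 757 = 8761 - 9518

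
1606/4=803/2 = 401.50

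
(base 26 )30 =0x4e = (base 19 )42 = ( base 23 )39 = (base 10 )78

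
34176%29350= 4826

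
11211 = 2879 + 8332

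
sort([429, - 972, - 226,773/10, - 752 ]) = [ - 972, - 752, -226,773/10, 429] 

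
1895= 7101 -5206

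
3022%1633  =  1389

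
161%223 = 161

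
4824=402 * 12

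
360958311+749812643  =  1110770954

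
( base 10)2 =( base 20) 2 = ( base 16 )2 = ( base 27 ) 2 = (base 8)2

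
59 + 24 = 83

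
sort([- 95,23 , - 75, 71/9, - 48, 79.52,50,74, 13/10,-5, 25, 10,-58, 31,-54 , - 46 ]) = [ - 95,-75, - 58, - 54, - 48,  -  46 , - 5, 13/10, 71/9, 10,23, 25,31, 50, 74, 79.52 ] 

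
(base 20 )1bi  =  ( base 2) 1001111110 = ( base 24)12e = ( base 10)638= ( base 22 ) 170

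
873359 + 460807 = 1334166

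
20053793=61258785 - 41204992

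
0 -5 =  -  5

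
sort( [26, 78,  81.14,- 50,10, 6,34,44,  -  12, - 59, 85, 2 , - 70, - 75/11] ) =[ - 70, - 59, - 50 , - 12, - 75/11,2,  6,10,26,34,44, 78,  81.14 , 85 ]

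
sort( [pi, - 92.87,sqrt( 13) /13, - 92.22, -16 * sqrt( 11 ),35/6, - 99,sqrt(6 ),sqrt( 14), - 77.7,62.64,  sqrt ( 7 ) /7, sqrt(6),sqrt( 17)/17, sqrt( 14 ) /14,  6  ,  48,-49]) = [  -  99,  -  92.87, - 92.22, - 77.7, - 16*sqrt( 11), - 49,sqrt( 17 )/17,sqrt( 14) /14,sqrt( 13 ) /13,sqrt(7 )/7, sqrt( 6 ), sqrt (6 ) , pi,sqrt( 14) , 35/6,6,48,62.64 ] 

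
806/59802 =403/29901 =0.01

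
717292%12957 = 4657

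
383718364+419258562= 802976926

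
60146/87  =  2074/3 = 691.33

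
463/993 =463/993 = 0.47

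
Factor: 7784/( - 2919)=-2^3 * 3^( - 1 ) = - 8/3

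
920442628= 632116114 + 288326514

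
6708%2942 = 824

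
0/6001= 0 = 0.00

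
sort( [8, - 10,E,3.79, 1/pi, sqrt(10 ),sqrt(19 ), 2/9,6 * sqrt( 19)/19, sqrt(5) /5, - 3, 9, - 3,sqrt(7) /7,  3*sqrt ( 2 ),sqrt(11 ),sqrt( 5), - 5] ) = [ - 10, - 5, - 3, - 3, 2/9,1/pi , sqrt (7)/7, sqrt(5) /5, 6 * sqrt ( 19 )/19 , sqrt(5 ) , E , sqrt(10 ),sqrt(11 ),3.79, 3 * sqrt(2),sqrt(19 ), 8,9]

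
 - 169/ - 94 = 1+75/94 = 1.80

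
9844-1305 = 8539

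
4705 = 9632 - 4927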